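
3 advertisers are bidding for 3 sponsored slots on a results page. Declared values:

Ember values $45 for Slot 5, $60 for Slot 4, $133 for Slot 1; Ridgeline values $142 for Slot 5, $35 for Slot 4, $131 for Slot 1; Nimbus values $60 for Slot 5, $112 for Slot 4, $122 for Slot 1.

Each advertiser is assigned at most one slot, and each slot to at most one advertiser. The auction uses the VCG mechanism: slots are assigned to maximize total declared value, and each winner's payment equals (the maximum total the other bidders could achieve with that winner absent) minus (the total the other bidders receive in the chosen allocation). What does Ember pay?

Efficient allocation: Ember→Slot 1 ($133), Ridgeline→Slot 5 ($142), Nimbus→Slot 4 ($112); total welfare W = $387.
Ember receives Slot 1 at value $133, so the others get W − 133 = $254.
Without Ember: best allocation of the remaining 2 bidders over all 3 slots is Ridgeline→Slot 5 ($142), Nimbus→Slot 1 ($122), total $264.
VCG payment = (others' best without Ember) − (others' welfare with Ember) = 264 − 254 = $10.

Ember pays $10.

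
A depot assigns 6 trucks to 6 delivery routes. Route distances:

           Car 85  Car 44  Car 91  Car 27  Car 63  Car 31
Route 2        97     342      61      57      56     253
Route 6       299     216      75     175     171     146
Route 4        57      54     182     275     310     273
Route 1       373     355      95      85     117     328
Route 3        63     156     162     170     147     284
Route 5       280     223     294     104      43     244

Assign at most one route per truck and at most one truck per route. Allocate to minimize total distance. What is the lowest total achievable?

Optimal: Car 85→Route 3 (63 km), Car 44→Route 4 (54 km), Car 91→Route 2 (61 km), Car 27→Route 1 (85 km), Car 63→Route 5 (43 km), Car 31→Route 6 (146 km) — total 63+54+61+85+43+146 = 452 km.
Column-greedy (each route in turn goes to its cheapest remaining truck) gives 577 km, worse by 125.
Checked against all permutations: 452 km is optimal.

Min total: 452 km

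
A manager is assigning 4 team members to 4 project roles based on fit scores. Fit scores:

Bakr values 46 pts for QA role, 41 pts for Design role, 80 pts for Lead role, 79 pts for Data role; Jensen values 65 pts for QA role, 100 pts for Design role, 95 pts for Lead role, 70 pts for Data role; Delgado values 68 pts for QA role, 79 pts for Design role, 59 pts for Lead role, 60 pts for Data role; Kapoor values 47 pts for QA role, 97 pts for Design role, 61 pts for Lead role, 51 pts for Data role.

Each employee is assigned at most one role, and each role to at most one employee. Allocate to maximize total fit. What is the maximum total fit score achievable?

This is a one-to-one assignment (maximum-weight bipartite matching).
Optimal: Bakr→Data role (79 pts), Jensen→Lead role (95 pts), Delgado→QA role (68 pts), Kapoor→Design role (97 pts) — total 79+95+68+97 = 339 pts.
Row-greedy (each employee in turn takes its best remaining role) gives 299 pts, worse by 40.
Next-best assignment: Bakr→Lead role, Jensen→Data role, Delgado→QA role, Kapoor→Design role = 315 pts.

Maximum total: 339 pts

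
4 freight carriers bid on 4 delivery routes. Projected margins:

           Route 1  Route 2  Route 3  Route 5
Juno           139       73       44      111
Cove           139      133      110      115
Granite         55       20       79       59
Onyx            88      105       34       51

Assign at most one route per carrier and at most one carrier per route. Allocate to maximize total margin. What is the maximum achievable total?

Maximum total: $438k

Treat this as an assignment problem: match each carrier to one route.
Optimal: Juno→Route 1 ($139k), Cove→Route 5 ($115k), Granite→Route 3 ($79k), Onyx→Route 2 ($105k) — total 139+115+79+105 = $438k.
Max-entry greedy (repeatedly take the single best remaining cell) gives $402k, worse by 36.
Checked against all permutations: $438k is optimal.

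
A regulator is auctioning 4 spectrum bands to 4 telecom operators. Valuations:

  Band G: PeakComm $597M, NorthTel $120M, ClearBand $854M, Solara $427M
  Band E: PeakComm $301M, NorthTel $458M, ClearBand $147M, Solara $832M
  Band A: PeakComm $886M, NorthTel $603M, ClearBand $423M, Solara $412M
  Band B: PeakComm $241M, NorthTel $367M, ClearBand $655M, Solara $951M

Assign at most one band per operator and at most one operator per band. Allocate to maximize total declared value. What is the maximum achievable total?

Max total: $3149M

This is the linear assignment problem.
Optimal: PeakComm→Band A ($886M), NorthTel→Band E ($458M), ClearBand→Band G ($854M), Solara→Band B ($951M) — total 886+458+854+951 = $3149M.
Column-greedy (each band in turn goes to its best remaining operator) gives $2939M, worse by 210.
Next-best assignment: PeakComm→Band A, NorthTel→Band B, ClearBand→Band G, Solara→Band E = $2939M.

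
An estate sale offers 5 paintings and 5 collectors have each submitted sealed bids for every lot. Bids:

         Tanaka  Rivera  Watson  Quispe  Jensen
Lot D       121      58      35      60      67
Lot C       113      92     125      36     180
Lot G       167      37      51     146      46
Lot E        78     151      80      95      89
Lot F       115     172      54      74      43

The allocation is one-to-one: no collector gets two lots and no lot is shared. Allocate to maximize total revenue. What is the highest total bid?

Maximum total: $699

Optimal: Tanaka→Lot D ($121), Rivera→Lot F ($172), Watson→Lot E ($80), Quispe→Lot G ($146), Jensen→Lot C ($180) — total 121+172+80+146+180 = $699.
Row-greedy (each collector in turn takes its best remaining lot) gives $626, worse by 73.
Next-best assignment: Tanaka→Lot G, Rivera→Lot F, Watson→Lot E, Quispe→Lot D, Jensen→Lot C = $659.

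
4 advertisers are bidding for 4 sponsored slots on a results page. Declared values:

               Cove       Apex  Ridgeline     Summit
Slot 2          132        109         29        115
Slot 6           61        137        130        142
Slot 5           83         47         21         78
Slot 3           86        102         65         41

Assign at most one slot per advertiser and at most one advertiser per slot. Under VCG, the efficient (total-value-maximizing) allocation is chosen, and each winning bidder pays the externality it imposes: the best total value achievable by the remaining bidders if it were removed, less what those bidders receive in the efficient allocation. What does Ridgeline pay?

Efficient allocation: Cove→Slot 2 ($132), Apex→Slot 3 ($102), Ridgeline→Slot 6 ($130), Summit→Slot 5 ($78); total welfare W = $442.
Ridgeline receives Slot 6 at value $130, so the others get W − 130 = $312.
Without Ridgeline: best allocation of the remaining 3 bidders over all 4 slots is Cove→Slot 2 ($132), Apex→Slot 3 ($102), Summit→Slot 6 ($142), total $376.
VCG payment = (others' best without Ridgeline) − (others' welfare with Ridgeline) = 376 − 312 = $64.

Ridgeline pays $64.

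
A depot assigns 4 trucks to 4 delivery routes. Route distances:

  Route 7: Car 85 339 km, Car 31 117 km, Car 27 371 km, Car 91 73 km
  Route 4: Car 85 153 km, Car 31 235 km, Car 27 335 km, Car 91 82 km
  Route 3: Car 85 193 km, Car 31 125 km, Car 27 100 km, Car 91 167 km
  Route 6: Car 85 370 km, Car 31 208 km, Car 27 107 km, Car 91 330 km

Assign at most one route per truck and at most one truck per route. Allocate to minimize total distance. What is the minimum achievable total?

Minimum total: 458 km

This is the linear assignment problem.
Optimal: Car 85→Route 4 (153 km), Car 31→Route 3 (125 km), Car 27→Route 6 (107 km), Car 91→Route 7 (73 km) — total 153+125+107+73 = 458 km.
Min-entry greedy (repeatedly take the single cheapest remaining cell) gives 534 km, worse by 76.
Next-best assignment: Car 85→Route 3, Car 31→Route 7, Car 27→Route 6, Car 91→Route 4 = 499 km.
Checked against all permutations: 458 km is optimal.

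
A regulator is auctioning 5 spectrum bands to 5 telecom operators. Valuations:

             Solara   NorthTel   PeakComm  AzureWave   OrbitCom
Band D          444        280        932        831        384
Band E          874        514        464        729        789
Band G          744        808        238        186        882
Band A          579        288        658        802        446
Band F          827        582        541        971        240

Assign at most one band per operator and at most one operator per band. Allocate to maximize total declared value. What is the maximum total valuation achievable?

This is the linear assignment problem.
Optimal: Solara→Band F ($827M), NorthTel→Band G ($808M), PeakComm→Band D ($932M), AzureWave→Band A ($802M), OrbitCom→Band E ($789M) — total 827+808+932+802+789 = $4158M.
Swapping PeakComm↔OrbitCom (PeakComm→Band E $464M, OrbitCom→Band D $384M) loses 873.
Every other assignment is strictly worse.

Max total: $4158M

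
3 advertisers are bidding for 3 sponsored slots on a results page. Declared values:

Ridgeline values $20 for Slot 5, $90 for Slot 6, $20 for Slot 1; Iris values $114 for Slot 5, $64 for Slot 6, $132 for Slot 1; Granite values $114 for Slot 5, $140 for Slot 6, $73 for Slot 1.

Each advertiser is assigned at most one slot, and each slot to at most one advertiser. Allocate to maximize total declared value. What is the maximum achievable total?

This is the linear assignment problem.
Optimal: Ridgeline→Slot 6 ($90), Iris→Slot 1 ($132), Granite→Slot 5 ($114) — total 90+132+114 = $336.
Max-entry greedy (repeatedly take the single best remaining cell) gives $292, worse by 44.
Every other assignment is strictly worse.

Max total: $336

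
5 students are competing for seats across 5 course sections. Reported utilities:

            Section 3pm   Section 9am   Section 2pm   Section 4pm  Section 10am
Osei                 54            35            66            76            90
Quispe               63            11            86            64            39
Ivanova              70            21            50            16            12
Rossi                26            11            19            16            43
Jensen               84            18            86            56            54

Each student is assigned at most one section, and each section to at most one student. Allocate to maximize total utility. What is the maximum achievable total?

This is a one-to-one assignment (maximum-weight bipartite matching).
Optimal: Osei→Section 10am (90 points), Quispe→Section 4pm (64 points), Ivanova→Section 3pm (70 points), Rossi→Section 9am (11 points), Jensen→Section 2pm (86 points) — total 90+64+70+11+86 = 321 points.
Row-greedy (each student in turn takes its best remaining section) gives 280 points, worse by 41.

Maximum total: 321 points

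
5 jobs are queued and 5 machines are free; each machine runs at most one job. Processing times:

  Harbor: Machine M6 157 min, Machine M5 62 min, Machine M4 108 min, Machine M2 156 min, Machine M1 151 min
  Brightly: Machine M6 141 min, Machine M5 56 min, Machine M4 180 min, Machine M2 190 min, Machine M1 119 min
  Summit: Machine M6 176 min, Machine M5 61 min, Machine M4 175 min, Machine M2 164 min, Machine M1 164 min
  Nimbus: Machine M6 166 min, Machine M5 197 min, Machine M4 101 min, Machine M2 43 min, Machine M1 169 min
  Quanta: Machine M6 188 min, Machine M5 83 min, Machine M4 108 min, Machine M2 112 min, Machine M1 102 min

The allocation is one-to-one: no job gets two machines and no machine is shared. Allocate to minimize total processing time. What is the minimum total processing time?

Treat this as an assignment problem: match each job to one machine.
Optimal: Harbor→Machine M4 (108 min), Brightly→Machine M6 (141 min), Summit→Machine M5 (61 min), Nimbus→Machine M2 (43 min), Quanta→Machine M1 (102 min) — total 108+141+61+43+102 = 455 min.
Row-greedy (each job in turn takes its cheapest remaining machine) gives 634 min, worse by 179.
Next-best assignment: Harbor→Machine M4, Brightly→Machine M5, Summit→Machine M6, Nimbus→Machine M2, Quanta→Machine M1 = 485 min.
Swapping Summit↔Brightly (Summit→Machine M6 176 min, Brightly→Machine M5 56 min) adds 30.
No other one-to-one assignment undercuts 455 min.

Min total: 455 min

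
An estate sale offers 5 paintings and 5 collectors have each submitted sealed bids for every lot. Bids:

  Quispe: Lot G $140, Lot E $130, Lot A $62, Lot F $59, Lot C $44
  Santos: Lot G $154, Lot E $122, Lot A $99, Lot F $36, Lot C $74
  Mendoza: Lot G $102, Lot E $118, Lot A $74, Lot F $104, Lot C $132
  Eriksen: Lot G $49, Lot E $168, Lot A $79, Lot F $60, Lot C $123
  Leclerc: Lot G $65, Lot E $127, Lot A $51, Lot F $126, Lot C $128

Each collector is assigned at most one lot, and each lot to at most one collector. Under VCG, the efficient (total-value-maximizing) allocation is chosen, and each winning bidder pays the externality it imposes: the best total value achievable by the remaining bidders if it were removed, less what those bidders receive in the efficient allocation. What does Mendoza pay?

Mendoza pays $2.

Efficient allocation: Quispe→Lot G ($140), Santos→Lot A ($99), Mendoza→Lot C ($132), Eriksen→Lot E ($168), Leclerc→Lot F ($126); total welfare W = $665.
Mendoza receives Lot C at value $132, so the others get W − 132 = $533.
Without Mendoza: best allocation of the remaining 4 bidders over all 5 lots is Quispe→Lot G ($140), Santos→Lot A ($99), Eriksen→Lot E ($168), Leclerc→Lot C ($128), total $535.
VCG payment = (others' best without Mendoza) − (others' welfare with Mendoza) = 535 − 533 = $2.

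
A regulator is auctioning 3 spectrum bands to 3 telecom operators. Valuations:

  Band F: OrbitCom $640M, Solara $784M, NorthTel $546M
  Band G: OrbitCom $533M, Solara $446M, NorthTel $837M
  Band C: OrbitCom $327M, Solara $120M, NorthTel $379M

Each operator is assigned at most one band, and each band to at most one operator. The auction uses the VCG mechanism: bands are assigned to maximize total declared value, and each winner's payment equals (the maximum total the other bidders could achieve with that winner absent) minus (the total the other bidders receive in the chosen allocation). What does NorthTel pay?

NorthTel pays $206M.

Efficient allocation: OrbitCom→Band C ($327M), Solara→Band F ($784M), NorthTel→Band G ($837M); total welfare W = $1948M.
NorthTel receives Band G at value $837M, so the others get W − 837 = $1111M.
Without NorthTel: best allocation of the remaining 2 bidders over all 3 bands is OrbitCom→Band G ($533M), Solara→Band F ($784M), total $1317M.
VCG payment = (others' best without NorthTel) − (others' welfare with NorthTel) = 1317 − 1111 = $206M.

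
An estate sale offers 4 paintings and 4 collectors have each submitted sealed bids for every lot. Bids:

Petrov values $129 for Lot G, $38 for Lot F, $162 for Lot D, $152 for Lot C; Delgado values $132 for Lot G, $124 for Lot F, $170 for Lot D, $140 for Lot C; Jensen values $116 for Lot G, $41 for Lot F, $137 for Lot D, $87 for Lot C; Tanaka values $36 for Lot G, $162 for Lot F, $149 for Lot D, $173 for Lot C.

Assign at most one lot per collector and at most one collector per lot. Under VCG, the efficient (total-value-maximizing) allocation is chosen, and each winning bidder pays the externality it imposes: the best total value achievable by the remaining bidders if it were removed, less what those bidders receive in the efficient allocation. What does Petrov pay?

Efficient allocation: Petrov→Lot C ($152), Delgado→Lot D ($170), Jensen→Lot G ($116), Tanaka→Lot F ($162); total welfare W = $600.
Petrov receives Lot C at value $152, so the others get W − 152 = $448.
Without Petrov: best allocation of the remaining 3 bidders over all 4 lots is Delgado→Lot D ($170), Jensen→Lot G ($116), Tanaka→Lot C ($173), total $459.
VCG payment = (others' best without Petrov) − (others' welfare with Petrov) = 459 − 448 = $11.

Petrov pays $11.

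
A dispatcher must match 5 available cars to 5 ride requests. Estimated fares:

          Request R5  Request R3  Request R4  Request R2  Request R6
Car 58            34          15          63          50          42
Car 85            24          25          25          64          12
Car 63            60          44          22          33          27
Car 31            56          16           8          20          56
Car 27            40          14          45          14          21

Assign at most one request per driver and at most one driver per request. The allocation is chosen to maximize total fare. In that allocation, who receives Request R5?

Optimal: Car 58→Request R4 ($63), Car 85→Request R2 ($64), Car 63→Request R3 ($44), Car 31→Request R6 ($56), Car 27→Request R5 ($40) — total 63+64+44+56+40 = $267.
Row-greedy (each driver in turn takes its best remaining request) gives $257, worse by 10.
Swapping Car 63↔Car 31 (Car 63→Request R6 $27, Car 31→Request R3 $16) loses 57.
Car 27's own top request is Request R4 ($45), but forcing Car 27→Request R4 and reassigning the rest optimally gives only $251 — worse by 16.

Car 27 receives Request R5.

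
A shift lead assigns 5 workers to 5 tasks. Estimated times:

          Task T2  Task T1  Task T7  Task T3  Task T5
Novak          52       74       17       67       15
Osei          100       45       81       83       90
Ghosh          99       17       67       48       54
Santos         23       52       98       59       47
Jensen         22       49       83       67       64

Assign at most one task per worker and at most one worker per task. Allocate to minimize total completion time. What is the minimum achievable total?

This is a one-to-one assignment (minimum-cost bipartite matching).
Optimal: Novak→Task T7 (17 min), Osei→Task T1 (45 min), Ghosh→Task T3 (48 min), Santos→Task T5 (47 min), Jensen→Task T2 (22 min) — total 17+45+48+47+22 = 179 min.
Min-entry greedy (repeatedly take the single cheapest remaining cell) gives 194 min, worse by 15.
Next-best assignment: Novak→Task T7, Osei→Task T3, Ghosh→Task T1, Santos→Task T5, Jensen→Task T2 = 186 min.
Every other assignment is strictly worse.

Minimum total: 179 min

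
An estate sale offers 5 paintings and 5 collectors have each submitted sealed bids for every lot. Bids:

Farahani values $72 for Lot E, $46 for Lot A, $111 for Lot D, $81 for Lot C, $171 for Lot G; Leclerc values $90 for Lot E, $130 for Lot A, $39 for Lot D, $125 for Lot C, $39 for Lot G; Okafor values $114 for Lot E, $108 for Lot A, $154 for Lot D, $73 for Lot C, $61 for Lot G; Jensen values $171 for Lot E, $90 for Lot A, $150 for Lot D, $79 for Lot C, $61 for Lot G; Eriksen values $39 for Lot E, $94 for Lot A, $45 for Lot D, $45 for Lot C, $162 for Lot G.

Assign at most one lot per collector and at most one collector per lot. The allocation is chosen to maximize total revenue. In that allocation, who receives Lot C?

Optimal: Farahani→Lot G ($171), Leclerc→Lot C ($125), Okafor→Lot D ($154), Jensen→Lot E ($171), Eriksen→Lot A ($94) — total 171+125+154+171+94 = $715.
Next-best assignment: Farahani→Lot C, Leclerc→Lot A, Okafor→Lot D, Jensen→Lot E, Eriksen→Lot G = $698.
Leclerc's own top lot is Lot A ($130), but forcing Leclerc→Lot A and reassigning the rest optimally gives only $698 — worse by 17.

Leclerc receives Lot C.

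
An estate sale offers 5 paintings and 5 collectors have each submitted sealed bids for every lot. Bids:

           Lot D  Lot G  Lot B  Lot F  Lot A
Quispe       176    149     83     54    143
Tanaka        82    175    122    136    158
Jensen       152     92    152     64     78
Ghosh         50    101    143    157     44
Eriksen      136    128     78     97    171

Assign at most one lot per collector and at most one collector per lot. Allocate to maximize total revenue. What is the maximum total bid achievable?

Maximum total: $831

This is a one-to-one assignment (maximum-weight bipartite matching).
Optimal: Quispe→Lot D ($176), Tanaka→Lot G ($175), Jensen→Lot B ($152), Ghosh→Lot F ($157), Eriksen→Lot A ($171) — total 176+175+152+157+171 = $831.
Checked against all permutations: $831 is optimal.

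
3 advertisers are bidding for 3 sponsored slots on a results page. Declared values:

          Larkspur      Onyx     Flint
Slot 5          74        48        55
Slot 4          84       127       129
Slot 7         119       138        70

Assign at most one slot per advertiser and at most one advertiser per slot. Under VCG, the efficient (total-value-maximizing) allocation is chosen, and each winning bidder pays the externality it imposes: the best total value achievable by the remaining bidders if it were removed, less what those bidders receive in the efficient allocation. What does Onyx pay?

Onyx pays $45.

Efficient allocation: Larkspur→Slot 5 ($74), Onyx→Slot 7 ($138), Flint→Slot 4 ($129); total welfare W = $341.
Onyx receives Slot 7 at value $138, so the others get W − 138 = $203.
Without Onyx: best allocation of the remaining 2 bidders over all 3 slots is Larkspur→Slot 7 ($119), Flint→Slot 4 ($129), total $248.
VCG payment = (others' best without Onyx) − (others' welfare with Onyx) = 248 − 203 = $45.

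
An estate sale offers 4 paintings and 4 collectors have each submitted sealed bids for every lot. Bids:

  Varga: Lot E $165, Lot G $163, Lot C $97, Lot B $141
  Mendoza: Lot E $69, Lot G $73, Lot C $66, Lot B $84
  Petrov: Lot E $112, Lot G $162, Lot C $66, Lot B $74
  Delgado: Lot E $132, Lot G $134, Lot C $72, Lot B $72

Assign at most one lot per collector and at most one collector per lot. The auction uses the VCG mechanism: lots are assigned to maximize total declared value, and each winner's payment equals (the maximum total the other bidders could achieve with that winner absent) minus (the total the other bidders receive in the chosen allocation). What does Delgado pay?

Efficient allocation: Varga→Lot B ($141), Mendoza→Lot C ($66), Petrov→Lot G ($162), Delgado→Lot E ($132); total welfare W = $501.
Delgado receives Lot E at value $132, so the others get W − 132 = $369.
Without Delgado: best allocation of the remaining 3 bidders over all 4 lots is Varga→Lot E ($165), Mendoza→Lot B ($84), Petrov→Lot G ($162), total $411.
VCG payment = (others' best without Delgado) − (others' welfare with Delgado) = 411 − 369 = $42.

Delgado pays $42.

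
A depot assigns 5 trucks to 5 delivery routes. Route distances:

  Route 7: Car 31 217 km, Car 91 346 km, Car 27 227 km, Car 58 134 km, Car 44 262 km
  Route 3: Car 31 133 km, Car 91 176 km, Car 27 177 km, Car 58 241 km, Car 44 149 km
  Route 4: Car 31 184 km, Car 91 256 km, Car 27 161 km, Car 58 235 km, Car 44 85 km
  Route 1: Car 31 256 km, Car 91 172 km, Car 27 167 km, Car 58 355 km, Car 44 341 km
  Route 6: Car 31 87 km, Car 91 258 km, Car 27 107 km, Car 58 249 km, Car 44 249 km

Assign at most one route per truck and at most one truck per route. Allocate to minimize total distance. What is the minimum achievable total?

This is the linear assignment problem.
Optimal: Car 31→Route 3 (133 km), Car 91→Route 1 (172 km), Car 27→Route 6 (107 km), Car 58→Route 7 (134 km), Car 44→Route 4 (85 km) — total 133+172+107+134+85 = 631 km.
Row-greedy (each truck in turn takes its cheapest remaining route) gives 703 km, worse by 72.
Next-best assignment: Car 31→Route 6, Car 91→Route 3, Car 27→Route 1, Car 58→Route 7, Car 44→Route 4 = 649 km.
Every other assignment is strictly worse.

Minimum total: 631 km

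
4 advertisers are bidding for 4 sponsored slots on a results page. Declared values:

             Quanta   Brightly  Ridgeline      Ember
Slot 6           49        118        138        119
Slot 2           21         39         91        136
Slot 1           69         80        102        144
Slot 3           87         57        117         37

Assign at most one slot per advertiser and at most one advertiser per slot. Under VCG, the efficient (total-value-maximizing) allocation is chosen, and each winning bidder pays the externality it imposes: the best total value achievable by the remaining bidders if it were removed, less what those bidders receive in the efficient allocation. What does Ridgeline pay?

Efficient allocation: Quanta→Slot 3 ($87), Brightly→Slot 6 ($118), Ridgeline→Slot 1 ($102), Ember→Slot 2 ($136); total welfare W = $443.
Ridgeline receives Slot 1 at value $102, so the others get W − 102 = $341.
Without Ridgeline: best allocation of the remaining 3 bidders over all 4 slots is Quanta→Slot 3 ($87), Brightly→Slot 6 ($118), Ember→Slot 1 ($144), total $349.
VCG payment = (others' best without Ridgeline) − (others' welfare with Ridgeline) = 349 − 341 = $8.

Ridgeline pays $8.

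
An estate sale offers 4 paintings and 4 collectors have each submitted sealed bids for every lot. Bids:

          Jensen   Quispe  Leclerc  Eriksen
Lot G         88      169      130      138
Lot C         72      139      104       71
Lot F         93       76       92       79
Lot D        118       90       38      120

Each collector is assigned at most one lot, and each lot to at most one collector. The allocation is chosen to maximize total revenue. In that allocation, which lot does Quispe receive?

Quispe receives Lot C.

This is a one-to-one assignment (maximum-weight bipartite matching).
Optimal: Jensen→Lot D ($118), Quispe→Lot C ($139), Leclerc→Lot F ($92), Eriksen→Lot G ($138) — total 118+139+92+138 = $487.
Column-greedy (each lot in turn goes to its best remaining collector) gives $486, worse by 1.
Quispe's own top lot is Lot G ($169), but forcing Quispe→Lot G and reassigning the rest optimally gives only $486 — worse by 1.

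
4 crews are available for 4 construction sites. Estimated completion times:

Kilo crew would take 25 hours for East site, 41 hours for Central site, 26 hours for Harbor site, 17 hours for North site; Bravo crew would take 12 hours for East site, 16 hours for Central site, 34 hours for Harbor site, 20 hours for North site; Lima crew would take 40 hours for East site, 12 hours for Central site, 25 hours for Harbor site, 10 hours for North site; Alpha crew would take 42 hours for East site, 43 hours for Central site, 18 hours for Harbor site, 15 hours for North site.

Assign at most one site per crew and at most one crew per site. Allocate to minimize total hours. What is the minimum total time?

Minimum total: 59 hours

Treat this as an assignment problem: match each crew to one site.
Optimal: Kilo crew→North site (17 hours), Bravo crew→East site (12 hours), Lima crew→Central site (12 hours), Alpha crew→Harbor site (18 hours) — total 17+12+12+18 = 59 hours.
Min-entry greedy (repeatedly take the single cheapest remaining cell) gives 81 hours, worse by 22.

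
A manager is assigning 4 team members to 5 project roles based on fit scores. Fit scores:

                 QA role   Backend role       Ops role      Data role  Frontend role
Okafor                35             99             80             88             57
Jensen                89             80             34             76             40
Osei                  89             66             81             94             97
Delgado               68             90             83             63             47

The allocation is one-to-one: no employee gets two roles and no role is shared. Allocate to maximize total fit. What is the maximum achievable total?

Max total: 368 pts

Optimal: Okafor→Backend role (99 pts), Jensen→QA role (89 pts), Osei→Frontend role (97 pts), Delgado→Ops role (83 pts) — total 99+89+97+83 = 368 pts.
Column-greedy (each role in turn goes to its best remaining employee) gives 365 pts, worse by 3.
Next-best assignment: Okafor→Backend role, Jensen→QA role, Osei→Data role, Delgado→Ops role = 365 pts.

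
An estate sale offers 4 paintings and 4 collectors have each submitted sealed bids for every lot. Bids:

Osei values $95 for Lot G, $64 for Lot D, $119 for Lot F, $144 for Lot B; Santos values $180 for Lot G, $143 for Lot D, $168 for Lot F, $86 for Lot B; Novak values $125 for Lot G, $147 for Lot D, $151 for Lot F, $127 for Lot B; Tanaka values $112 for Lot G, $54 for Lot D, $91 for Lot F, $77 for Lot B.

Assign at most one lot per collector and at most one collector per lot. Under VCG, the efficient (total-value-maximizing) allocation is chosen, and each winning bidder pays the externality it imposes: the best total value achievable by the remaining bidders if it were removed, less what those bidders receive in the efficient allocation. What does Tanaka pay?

Efficient allocation: Osei→Lot B ($144), Santos→Lot F ($168), Novak→Lot D ($147), Tanaka→Lot G ($112); total welfare W = $571.
Tanaka receives Lot G at value $112, so the others get W − 112 = $459.
Without Tanaka: best allocation of the remaining 3 bidders over all 4 lots is Osei→Lot B ($144), Santos→Lot G ($180), Novak→Lot F ($151), total $475.
VCG payment = (others' best without Tanaka) − (others' welfare with Tanaka) = 475 − 459 = $16.

Tanaka pays $16.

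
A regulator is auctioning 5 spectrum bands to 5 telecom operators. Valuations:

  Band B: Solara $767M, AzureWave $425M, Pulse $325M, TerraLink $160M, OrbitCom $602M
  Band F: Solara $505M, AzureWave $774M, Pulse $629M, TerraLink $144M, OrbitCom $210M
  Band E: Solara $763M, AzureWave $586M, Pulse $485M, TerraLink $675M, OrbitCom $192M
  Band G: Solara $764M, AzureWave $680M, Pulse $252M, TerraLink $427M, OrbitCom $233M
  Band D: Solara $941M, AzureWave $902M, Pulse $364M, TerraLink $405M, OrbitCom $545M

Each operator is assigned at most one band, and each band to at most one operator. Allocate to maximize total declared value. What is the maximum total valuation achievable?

Optimal: Solara→Band G ($764M), AzureWave→Band D ($902M), Pulse→Band F ($629M), TerraLink→Band E ($675M), OrbitCom→Band B ($602M) — total 764+902+629+675+602 = $3572M.
Row-greedy (each operator in turn takes its best remaining band) gives $3229M, worse by 343.

Max total: $3572M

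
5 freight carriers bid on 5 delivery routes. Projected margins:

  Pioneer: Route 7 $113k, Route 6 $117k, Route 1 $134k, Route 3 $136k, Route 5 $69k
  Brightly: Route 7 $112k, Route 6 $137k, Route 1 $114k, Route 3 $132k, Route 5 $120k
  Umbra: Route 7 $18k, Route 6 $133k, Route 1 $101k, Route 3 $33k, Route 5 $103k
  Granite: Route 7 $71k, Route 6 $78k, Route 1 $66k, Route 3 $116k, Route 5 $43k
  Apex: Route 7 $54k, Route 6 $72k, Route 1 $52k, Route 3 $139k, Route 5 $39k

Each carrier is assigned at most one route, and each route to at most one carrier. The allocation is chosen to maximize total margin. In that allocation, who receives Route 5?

This is a one-to-one assignment (maximum-weight bipartite matching).
Optimal: Pioneer→Route 1 ($134k), Brightly→Route 5 ($120k), Umbra→Route 6 ($133k), Granite→Route 7 ($71k), Apex→Route 3 ($139k) — total 134+120+133+71+139 = $597k.
Row-greedy (each carrier in turn takes its best remaining route) gives $499k, worse by 98.
Swapping Umbra↔Granite (Umbra→Route 7 $18k, Granite→Route 6 $78k) loses 108.
No other one-to-one assignment exceeds $597k.
Brightly's own top route is Route 6 ($137k), but forcing Brightly→Route 6 and reassigning the rest optimally gives only $584k — worse by 13.

Brightly receives Route 5.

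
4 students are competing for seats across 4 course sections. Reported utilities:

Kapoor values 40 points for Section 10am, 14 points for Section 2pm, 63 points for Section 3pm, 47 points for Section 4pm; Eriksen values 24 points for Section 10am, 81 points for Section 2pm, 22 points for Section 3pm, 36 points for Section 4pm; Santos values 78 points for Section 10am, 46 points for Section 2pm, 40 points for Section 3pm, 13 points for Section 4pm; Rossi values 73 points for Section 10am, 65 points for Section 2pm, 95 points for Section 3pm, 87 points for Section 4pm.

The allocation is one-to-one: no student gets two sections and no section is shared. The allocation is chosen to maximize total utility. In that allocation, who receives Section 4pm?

Rossi receives Section 4pm.

Optimal: Kapoor→Section 3pm (63 points), Eriksen→Section 2pm (81 points), Santos→Section 10am (78 points), Rossi→Section 4pm (87 points) — total 63+81+78+87 = 309 points.
Column-greedy (each section in turn goes to its best remaining student) gives 301 points, worse by 8.
Next-best assignment: Kapoor→Section 4pm, Eriksen→Section 2pm, Santos→Section 10am, Rossi→Section 3pm = 301 points.
Swapping Rossi↔Kapoor (Rossi→Section 3pm 95 points, Kapoor→Section 4pm 47 points) loses 8.
No other one-to-one assignment exceeds 309 points.
Rossi's own top section is Section 3pm (95 points), but forcing Rossi→Section 3pm and reassigning the rest optimally gives only 301 points — worse by 8.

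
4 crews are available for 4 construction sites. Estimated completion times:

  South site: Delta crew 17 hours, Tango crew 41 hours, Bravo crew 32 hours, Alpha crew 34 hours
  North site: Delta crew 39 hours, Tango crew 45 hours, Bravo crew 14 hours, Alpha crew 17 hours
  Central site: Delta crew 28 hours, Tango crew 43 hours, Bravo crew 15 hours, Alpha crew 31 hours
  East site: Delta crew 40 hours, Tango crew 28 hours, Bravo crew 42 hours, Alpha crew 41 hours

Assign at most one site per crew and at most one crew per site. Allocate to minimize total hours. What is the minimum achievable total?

Treat this as an assignment problem: match each crew to one site.
Optimal: Delta crew→South site (17 hours), Tango crew→East site (28 hours), Bravo crew→Central site (15 hours), Alpha crew→North site (17 hours) — total 17+28+15+17 = 77 hours.
Min-entry greedy (repeatedly take the single cheapest remaining cell) gives 90 hours, worse by 13.
Next-best assignment: Delta crew→South site, Tango crew→East site, Bravo crew→North site, Alpha crew→Central site = 90 hours.
No other one-to-one assignment undercuts 77 hours.

Min total: 77 hours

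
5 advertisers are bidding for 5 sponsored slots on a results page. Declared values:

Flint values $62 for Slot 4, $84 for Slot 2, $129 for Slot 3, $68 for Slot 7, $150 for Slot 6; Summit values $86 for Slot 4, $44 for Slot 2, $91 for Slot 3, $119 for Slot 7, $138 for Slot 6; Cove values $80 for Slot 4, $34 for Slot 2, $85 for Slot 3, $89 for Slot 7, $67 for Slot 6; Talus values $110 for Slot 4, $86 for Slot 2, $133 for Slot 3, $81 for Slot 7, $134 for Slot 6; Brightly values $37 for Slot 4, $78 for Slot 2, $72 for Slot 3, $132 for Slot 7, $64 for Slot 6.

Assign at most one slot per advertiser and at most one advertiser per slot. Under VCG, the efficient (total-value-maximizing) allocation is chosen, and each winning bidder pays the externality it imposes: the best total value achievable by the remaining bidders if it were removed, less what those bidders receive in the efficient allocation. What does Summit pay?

Summit pays $66.

Efficient allocation: Flint→Slot 2 ($84), Summit→Slot 6 ($138), Cove→Slot 4 ($80), Talus→Slot 3 ($133), Brightly→Slot 7 ($132); total welfare W = $567.
Summit receives Slot 6 at value $138, so the others get W − 138 = $429.
Without Summit: best allocation of the remaining 4 bidders over all 5 slots is Flint→Slot 6 ($150), Cove→Slot 4 ($80), Talus→Slot 3 ($133), Brightly→Slot 7 ($132), total $495.
VCG payment = (others' best without Summit) − (others' welfare with Summit) = 495 − 429 = $66.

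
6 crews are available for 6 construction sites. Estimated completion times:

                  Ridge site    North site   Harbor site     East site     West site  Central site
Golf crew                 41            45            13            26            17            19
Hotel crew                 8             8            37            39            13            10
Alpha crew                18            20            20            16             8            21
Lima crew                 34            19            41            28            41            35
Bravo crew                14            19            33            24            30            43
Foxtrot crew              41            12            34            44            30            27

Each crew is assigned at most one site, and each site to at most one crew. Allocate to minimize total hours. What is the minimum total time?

Treat this as an assignment problem: match each crew to one site.
Optimal: Golf crew→Harbor site (13 hours), Hotel crew→Central site (10 hours), Alpha crew→West site (8 hours), Lima crew→East site (28 hours), Bravo crew→Ridge site (14 hours), Foxtrot crew→North site (12 hours) — total 13+10+8+28+14+12 = 85 hours.
Min-entry greedy (repeatedly take the single cheapest remaining cell) gives 100 hours, worse by 15.

Minimum total: 85 hours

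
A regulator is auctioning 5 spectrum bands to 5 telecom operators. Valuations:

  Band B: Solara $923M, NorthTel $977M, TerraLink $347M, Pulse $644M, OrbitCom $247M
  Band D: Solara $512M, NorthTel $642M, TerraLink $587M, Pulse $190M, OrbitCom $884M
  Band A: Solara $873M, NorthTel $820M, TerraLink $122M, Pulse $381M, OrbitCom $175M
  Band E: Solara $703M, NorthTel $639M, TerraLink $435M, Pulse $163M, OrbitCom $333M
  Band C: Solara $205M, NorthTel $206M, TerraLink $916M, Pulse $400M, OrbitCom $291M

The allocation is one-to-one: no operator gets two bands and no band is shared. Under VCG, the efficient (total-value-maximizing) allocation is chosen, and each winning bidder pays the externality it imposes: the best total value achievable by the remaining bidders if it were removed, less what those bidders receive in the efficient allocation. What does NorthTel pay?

NorthTel pays $170M.

Efficient allocation: Solara→Band E ($703M), NorthTel→Band A ($820M), TerraLink→Band C ($916M), Pulse→Band B ($644M), OrbitCom→Band D ($884M); total welfare W = $3967M.
NorthTel receives Band A at value $820M, so the others get W − 820 = $3147M.
Without NorthTel: best allocation of the remaining 4 bidders over all 5 bands is Solara→Band A ($873M), TerraLink→Band C ($916M), Pulse→Band B ($644M), OrbitCom→Band D ($884M), total $3317M.
VCG payment = (others' best without NorthTel) − (others' welfare with NorthTel) = 3317 − 3147 = $170M.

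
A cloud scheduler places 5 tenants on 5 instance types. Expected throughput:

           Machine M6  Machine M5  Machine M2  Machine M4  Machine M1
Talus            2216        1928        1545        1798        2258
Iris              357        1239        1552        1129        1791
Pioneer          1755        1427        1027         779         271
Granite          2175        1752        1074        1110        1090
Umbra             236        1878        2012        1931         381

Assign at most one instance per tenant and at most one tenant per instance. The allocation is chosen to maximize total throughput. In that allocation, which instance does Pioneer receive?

Pioneer receives Machine M5.

Optimal: Talus→Machine M1 (2258 ops/s), Iris→Machine M2 (1552 ops/s), Pioneer→Machine M5 (1427 ops/s), Granite→Machine M6 (2175 ops/s), Umbra→Machine M4 (1931 ops/s) — total 2258+1552+1427+2175+1931 = 9343 ops/s.
Column-greedy (each instance in turn goes to its best remaining tenant) gives 7027 ops/s, worse by 2316.
Next-best assignment: Talus→Machine M1, Iris→Machine M2, Pioneer→Machine M6, Granite→Machine M5, Umbra→Machine M4 = 9248 ops/s.
No other one-to-one assignment exceeds 9343 ops/s.
Pioneer's own top instance is Machine M6 (1755 ops/s), but forcing Pioneer→Machine M6 and reassigning the rest optimally gives only 9248 ops/s — worse by 95.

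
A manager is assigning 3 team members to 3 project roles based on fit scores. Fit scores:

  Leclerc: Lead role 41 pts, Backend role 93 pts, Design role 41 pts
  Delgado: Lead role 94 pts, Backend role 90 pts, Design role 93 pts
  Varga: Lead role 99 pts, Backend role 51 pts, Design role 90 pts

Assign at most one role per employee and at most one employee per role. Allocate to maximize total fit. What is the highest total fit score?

Optimal: Leclerc→Backend role (93 pts), Delgado→Design role (93 pts), Varga→Lead role (99 pts) — total 93+93+99 = 285 pts.
Row-greedy (each employee in turn takes its best remaining role) gives 277 pts, worse by 8.

Max total: 285 pts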